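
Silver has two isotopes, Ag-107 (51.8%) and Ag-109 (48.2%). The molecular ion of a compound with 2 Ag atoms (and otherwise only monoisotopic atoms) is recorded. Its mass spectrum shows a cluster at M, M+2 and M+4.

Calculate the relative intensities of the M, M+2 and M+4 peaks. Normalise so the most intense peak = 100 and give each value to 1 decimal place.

53.7 : 100.0 : 46.5

The 2 Ag atoms are independent, so intensities follow the terms of (0.518 + 0.482)^2.
P(M) = 0.518^2 = 0.268324
P(M+2) = 2 × 0.518^1 × 0.482^1 = 0.499352
P(M+4) = 0.482^2 = 0.232324
The M+2 peak is largest (0.499352); scaling to 100 gives 53.7 : 100.0 : 46.5.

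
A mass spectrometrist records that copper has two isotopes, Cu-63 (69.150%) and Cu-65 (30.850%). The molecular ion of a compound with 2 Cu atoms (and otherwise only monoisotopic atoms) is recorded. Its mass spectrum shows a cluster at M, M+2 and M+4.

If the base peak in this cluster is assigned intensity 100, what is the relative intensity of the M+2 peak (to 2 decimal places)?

Binomial terms of (0.69150 + 0.30850)^2: M 0.4782, M+2 0.4267, M+4 0.0952 → M is the base peak.
P(M) = C(2,0) × 0.69150^2 × 0.30850^0 = 1 × 0.47817225 × 1.0000 = 0.478172 (base)
P(M+2) = C(2,1) × 0.69150^1 × 0.30850^1 = 2 × 0.6915 × 0.3085 = 0.426656
Relative intensity = 0.426656 / 0.478172 × 100 = 89.23

89.23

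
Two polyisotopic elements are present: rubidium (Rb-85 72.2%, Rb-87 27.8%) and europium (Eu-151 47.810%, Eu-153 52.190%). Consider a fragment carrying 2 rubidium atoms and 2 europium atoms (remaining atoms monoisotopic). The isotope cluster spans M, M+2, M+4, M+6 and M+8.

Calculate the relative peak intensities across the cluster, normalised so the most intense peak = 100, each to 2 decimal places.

33.10 : 97.75 : 100.00 : 41.09 : 5.85

Rubidium pattern (n=2): 0.521284 : 0.401432 : 0.077284
Europium pattern (n=2): 0.22857961 : 0.49904078 : 0.27237961
Convolve the two distributions (both contribute in 2-u steps):
  M: 0.521284×0.22857961 = 0.119155
  M+2: 0.521284×0.49904078 + 0.401432×0.22857961 = 0.351901
  M+4: 0.521284×0.27237961 + 0.401432×0.49904078 + 0.077284×0.22857961 = 0.359984
  M+6: 0.401432×0.27237961 + 0.077284×0.49904078 = 0.147910
  M+8: 0.077284×0.27237961 = 0.021051
Scale to base peak (0.359984) = 100: 33.10 : 97.75 : 100.00 : 41.09 : 5.85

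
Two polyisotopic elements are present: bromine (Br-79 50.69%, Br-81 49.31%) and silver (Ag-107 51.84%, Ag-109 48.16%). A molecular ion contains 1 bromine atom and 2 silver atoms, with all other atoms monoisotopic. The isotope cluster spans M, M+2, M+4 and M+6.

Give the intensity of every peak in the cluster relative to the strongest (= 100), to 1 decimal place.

Bromine pattern (n=1): 0.5069 : 0.4931
Silver pattern (n=2): 0.26873856 : 0.49932288 : 0.23193856
Convolve the two distributions (both contribute in 2-u steps):
  M: 0.5069×0.26873856 = 0.136224
  M+2: 0.5069×0.49932288 + 0.4931×0.26873856 = 0.385622
  M+4: 0.5069×0.23193856 + 0.4931×0.49932288 = 0.363786
  M+6: 0.4931×0.23193856 = 0.114369
Scale to base peak (0.385622) = 100: 35.3 : 100.0 : 94.3 : 29.7

35.3 : 100.0 : 94.3 : 29.7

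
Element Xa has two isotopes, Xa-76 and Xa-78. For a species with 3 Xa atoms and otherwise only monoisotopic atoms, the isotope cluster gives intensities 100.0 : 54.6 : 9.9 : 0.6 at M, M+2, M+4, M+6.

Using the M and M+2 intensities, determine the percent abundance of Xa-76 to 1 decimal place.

Write p for the Xa-76 fraction. I(M+2)/I(M) = [C(3,1)·p^2·(1−p)] / p^3 = 3·(1−p)/p = 54.6/100.0 = 0.5460
(1−p)/p = 0.5460/3 = 0.1820  ⇒  p = 1/(1 + 0.1820) = 0.8460
Xa-76: 84.6%, Xa-78: 15.4%.

84.6%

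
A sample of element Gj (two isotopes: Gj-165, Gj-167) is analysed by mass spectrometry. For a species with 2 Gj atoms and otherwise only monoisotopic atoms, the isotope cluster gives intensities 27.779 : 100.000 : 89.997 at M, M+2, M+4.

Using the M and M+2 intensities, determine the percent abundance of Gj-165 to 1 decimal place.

35.7%

Write p for the Gj-165 fraction. I(M+2)/I(M) = [C(2,1)·p^1·(1−p)] / p^2 = 2·(1−p)/p = 100.000/27.779 = 3.5998
(1−p)/p = 3.5998/2 = 1.7999  ⇒  p = 1/(1 + 1.7999) = 0.3572
Gj-165: 35.7%, Gj-167: 64.3%.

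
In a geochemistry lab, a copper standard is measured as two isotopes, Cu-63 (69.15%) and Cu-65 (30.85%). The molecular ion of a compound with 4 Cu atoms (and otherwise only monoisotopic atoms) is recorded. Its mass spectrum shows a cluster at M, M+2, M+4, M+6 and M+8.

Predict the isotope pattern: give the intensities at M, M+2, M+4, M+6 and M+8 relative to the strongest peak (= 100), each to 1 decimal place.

The 4 Cu atoms are independent, so intensities follow the terms of (0.6915 + 0.3085)^4.
P(M) = 0.6915^4 = 0.228649
P(M+2) = 4 × 0.6915^3 × 0.3085^1 = 0.408030
P(M+4) = 6 × 0.6915^2 × 0.3085^2 = 0.273052
P(M+6) = 4 × 0.6915^1 × 0.3085^3 = 0.081212
P(M+8) = 0.3085^4 = 0.009058
The M+2 peak is largest (0.408030); scaling to 100 gives 56.0 : 100.0 : 66.9 : 19.9 : 2.2.

56.0 : 100.0 : 66.9 : 19.9 : 2.2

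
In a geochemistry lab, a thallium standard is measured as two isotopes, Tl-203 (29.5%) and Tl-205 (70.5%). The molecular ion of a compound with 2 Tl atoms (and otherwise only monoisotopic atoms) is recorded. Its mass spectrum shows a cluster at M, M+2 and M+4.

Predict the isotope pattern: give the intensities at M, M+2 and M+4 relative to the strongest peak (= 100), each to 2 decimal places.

17.51 : 83.69 : 100.00

Each Tl atom is independently Tl-203 (p = 0.295) or Tl-205 (q = 0.705); the cluster is the binomial expansion (p + q)^2.
P(M) = 0.295^2 = 0.087025
P(M+2) = 2 × 0.295^1 × 0.705^1 = 0.415950
P(M+4) = 0.705^2 = 0.497025
The M+4 peak is largest (0.497025); scaling to 100 gives 17.51 : 83.69 : 100.00.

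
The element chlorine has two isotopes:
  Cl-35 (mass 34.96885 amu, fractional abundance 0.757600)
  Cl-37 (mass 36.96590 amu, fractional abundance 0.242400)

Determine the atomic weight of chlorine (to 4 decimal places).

The abundance-weighted mean is 0.757600 × 34.96885 + 0.242400 × 36.96590
= 26.492401 + 8.960534 = 35.452935 amu

35.4529 amu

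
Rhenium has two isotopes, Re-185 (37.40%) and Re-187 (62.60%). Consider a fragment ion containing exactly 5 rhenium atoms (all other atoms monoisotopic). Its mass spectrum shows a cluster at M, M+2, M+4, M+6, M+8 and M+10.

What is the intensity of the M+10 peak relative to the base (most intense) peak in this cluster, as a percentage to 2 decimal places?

Binomial terms of (0.3740 + 0.6260)^5: M 0.0073, M+2 0.0612, M+4 0.2050, M+6 0.3431, M+8 0.2872, M+10 0.0961 → M+6 is the base peak.
P(M+6) = C(5,3) × 0.3740^2 × 0.6260^3 = 10 × 0.139876 × 0.24531438 = 0.343136 (base)
P(M+10) = C(5,5) × 0.3740^0 × 0.6260^5 = 1 × 1.0000 × 0.09613282 = 0.096133
Relative intensity = 0.096133 / 0.343136 × 100 = 28.02

28.02%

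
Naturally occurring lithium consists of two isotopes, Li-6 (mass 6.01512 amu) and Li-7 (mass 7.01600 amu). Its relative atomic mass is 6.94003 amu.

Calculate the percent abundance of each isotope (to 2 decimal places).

Let x be the fractional abundance of Li-6; then Li-7 has abundance 1 − x.
6.01512·x + 7.01600·(1 − x) = 6.94003
(6.01512 − 7.01600)·x = 6.94003 − 7.01600
x = -0.07597 / -1.00088 = 0.07590 → 7.59% Li-6, 92.41% Li-7.

Li-6: 7.59%, Li-7: 92.41%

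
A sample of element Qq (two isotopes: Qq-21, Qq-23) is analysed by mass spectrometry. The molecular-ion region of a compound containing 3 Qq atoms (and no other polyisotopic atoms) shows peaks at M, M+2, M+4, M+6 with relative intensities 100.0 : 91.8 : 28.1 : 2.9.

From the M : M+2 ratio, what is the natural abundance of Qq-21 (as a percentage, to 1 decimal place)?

Write p for the Qq-21 fraction. I(M+2)/I(M) = [C(3,1)·p^2·(1−p)] / p^3 = 3·(1−p)/p = 91.8/100.0 = 0.9180
(1−p)/p = 0.9180/3 = 0.3060  ⇒  p = 1/(1 + 0.3060) = 0.7657
Qq-21: 76.6%, Qq-23: 23.4%.

76.6%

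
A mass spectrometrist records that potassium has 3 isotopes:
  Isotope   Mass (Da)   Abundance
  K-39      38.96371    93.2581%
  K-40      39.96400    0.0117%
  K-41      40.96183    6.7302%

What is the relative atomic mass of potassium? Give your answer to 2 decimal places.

39.10 Da

Average mass = Σ (abundance × isotope mass) = 0.932581 × 38.96371 + 0.000117 × 39.96400 + 0.067302 × 40.96183
= 36.336816 + 0.004676 + 2.756813 = 39.098305 Da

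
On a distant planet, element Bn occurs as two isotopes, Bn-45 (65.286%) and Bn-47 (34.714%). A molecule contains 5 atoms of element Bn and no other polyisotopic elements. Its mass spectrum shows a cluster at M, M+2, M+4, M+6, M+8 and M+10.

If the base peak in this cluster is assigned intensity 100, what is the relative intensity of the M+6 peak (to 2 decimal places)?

(0.65286 + 0.34714)^5 gives M 0.1186, M+2 0.3153, M+4 0.3353, M+6 0.1783, M+8 0.0474, M+10 0.0050; the largest is M+4.
P(M+4) = C(5,2) × 0.65286^3 × 0.34714^2 = 10 × 0.27826602 × 0.12050618 = 0.335328 (base)
P(M+6) = C(5,3) × 0.65286^2 × 0.34714^3 = 10 × 0.42622618 × 0.04183252 = 0.178301
Relative intensity = 0.178301 / 0.335328 × 100 = 53.17

53.17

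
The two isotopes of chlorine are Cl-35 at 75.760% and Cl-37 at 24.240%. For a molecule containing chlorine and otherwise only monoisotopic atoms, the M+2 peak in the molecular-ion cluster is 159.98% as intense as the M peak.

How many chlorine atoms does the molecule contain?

The M+2/M ratio from n Cl atoms is n · q/p = n · 0.24240/0.75760.
n = 1.5998 × 0.75760/0.24240 = 5.00 ≈ 5

5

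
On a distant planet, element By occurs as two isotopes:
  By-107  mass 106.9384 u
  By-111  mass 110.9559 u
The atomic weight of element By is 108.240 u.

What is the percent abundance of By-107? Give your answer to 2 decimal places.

67.60%

Let x be the fractional abundance of By-107; then By-111 has abundance 1 − x.
106.9384·x + 110.9559·(1 − x) = 108.240
(106.9384 − 110.9559)·x = 108.240 − 110.9559
x = -2.7159 / -4.0175 = 0.67602 → 67.60% By-107, 32.40% By-111.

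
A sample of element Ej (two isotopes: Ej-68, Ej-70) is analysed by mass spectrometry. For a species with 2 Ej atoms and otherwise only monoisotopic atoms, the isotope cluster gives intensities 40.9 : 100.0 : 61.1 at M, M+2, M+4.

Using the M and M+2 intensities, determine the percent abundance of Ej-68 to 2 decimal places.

44.99%

Let p = fractional abundance of Ej-68. I(M+2)/I(M) = [C(2,1)·p^1·(1−p)] / p^2 = 2·(1−p)/p = 100.0/40.9 = 2.4450
(1−p)/p = 2.4450/2 = 1.2225  ⇒  p = 1/(1 + 1.2225) = 0.4499
Ej-68: 44.99%, Ej-70: 55.01%.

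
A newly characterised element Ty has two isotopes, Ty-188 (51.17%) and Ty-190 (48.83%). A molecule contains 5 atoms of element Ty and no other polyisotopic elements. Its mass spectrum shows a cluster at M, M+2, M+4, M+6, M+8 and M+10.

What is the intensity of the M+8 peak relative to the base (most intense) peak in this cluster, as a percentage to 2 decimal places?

45.53%

Term probabilities: M 0.0351, M+2 0.1674, M+4 0.3195, M+6 0.3049, M+8 0.1455, M+10 0.0278. Base peak = M+4.
P(M+4) = C(5,2) × 0.5117^3 × 0.4883^2 = 10 × 0.13398194 × 0.23843689 = 0.319462 (base)
P(M+8) = C(5,4) × 0.5117^1 × 0.4883^4 = 5 × 0.5117 × 0.05685215 = 0.145456
Relative intensity = 0.145456 / 0.319462 × 100 = 45.53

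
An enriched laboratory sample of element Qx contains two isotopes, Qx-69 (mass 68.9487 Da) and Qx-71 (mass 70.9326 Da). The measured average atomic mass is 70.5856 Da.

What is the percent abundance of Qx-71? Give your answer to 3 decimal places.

Writing the weighted mean with unknown fraction x of Qx-69:
68.9487·x + 70.9326·(1 − x) = 70.5856
(68.9487 − 70.9326)·x = 70.5856 − 70.9326
x = -0.3470 / -1.9839 = 0.17491 → 17.491% Qx-69, 82.509% Qx-71.

82.509%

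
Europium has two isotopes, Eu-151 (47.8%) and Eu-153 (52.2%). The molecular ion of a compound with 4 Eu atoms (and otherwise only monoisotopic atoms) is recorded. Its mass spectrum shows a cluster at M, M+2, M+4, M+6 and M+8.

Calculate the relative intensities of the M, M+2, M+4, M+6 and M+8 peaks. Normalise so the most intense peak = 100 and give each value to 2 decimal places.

13.98 : 61.05 : 100.00 : 72.80 : 19.88

Each Eu atom is independently Eu-151 (p = 0.478) or Eu-153 (q = 0.522); the cluster is the binomial expansion (p + q)^4.
P(M) = 0.478^4 = 0.052205
P(M+2) = 4 × 0.478^3 × 0.522^1 = 0.228042
P(M+4) = 6 × 0.478^2 × 0.522^2 = 0.373549
P(M+6) = 4 × 0.478^1 × 0.522^3 = 0.271956
P(M+8) = 0.522^4 = 0.074248
The M+4 peak is largest (0.373549); scaling to 100 gives 13.98 : 61.05 : 100.00 : 72.80 : 19.88.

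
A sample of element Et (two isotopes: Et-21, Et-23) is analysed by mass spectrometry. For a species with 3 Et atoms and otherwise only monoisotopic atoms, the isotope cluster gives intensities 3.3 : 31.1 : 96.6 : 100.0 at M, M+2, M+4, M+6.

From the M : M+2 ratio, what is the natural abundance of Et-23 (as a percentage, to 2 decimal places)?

75.85%

Write p for the Et-21 fraction. I(M+2)/I(M) = [C(3,1)·p^2·(1−p)] / p^3 = 3·(1−p)/p = 31.1/3.3 = 9.4242
(1−p)/p = 9.4242/3 = 3.1414  ⇒  p = 1/(1 + 3.1414) = 0.2415
Et-21: 24.15%, Et-23: 75.85%.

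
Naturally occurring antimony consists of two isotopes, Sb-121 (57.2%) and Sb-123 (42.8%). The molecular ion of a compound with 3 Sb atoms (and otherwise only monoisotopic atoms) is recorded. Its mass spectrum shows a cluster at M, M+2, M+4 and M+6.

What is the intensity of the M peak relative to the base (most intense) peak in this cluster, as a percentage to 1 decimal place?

(0.572 + 0.428)^3 gives M 0.1871, M+2 0.4201, M+4 0.3143, M+6 0.0784; the largest is M+2.
P(M+2) = C(3,1) × 0.572^2 × 0.428^1 = 3 × 0.327184 × 0.4280 = 0.420104 (base)
P(M) = C(3,0) × 0.572^3 × 0.428^0 = 1 × 0.18714925 × 1.0000 = 0.187149
Relative intensity = 0.187149 / 0.420104 × 100 = 44.5

44.5%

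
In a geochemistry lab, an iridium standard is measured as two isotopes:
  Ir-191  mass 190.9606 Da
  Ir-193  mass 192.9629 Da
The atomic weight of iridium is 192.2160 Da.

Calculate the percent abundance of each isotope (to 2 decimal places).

Ir-191: 37.30%, Ir-193: 62.70%

With x = fraction of Ir-191 (so Ir-193 is 1 − x):
190.9606·x + 192.9629·(1 − x) = 192.2160
(190.9606 − 192.9629)·x = 192.2160 − 192.9629
x = -0.7469 / -2.0023 = 0.37302 → 37.30% Ir-191, 62.70% Ir-193.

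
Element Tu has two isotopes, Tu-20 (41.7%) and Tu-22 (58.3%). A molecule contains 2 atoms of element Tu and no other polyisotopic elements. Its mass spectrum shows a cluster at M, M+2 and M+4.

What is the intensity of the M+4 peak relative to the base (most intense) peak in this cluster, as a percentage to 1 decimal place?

69.9%

Binomial terms of (0.417 + 0.583)^2: M 0.1739, M+2 0.4862, M+4 0.3399 → M+2 is the base peak.
P(M+2) = C(2,1) × 0.417^1 × 0.583^1 = 2 × 0.4170 × 0.5830 = 0.486222 (base)
P(M+4) = C(2,2) × 0.417^0 × 0.583^2 = 1 × 1.0000 × 0.339889 = 0.339889
Relative intensity = 0.339889 / 0.486222 × 100 = 69.9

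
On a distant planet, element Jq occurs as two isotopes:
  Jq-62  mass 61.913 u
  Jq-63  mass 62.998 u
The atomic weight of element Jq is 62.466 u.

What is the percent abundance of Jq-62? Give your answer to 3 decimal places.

49.032%

With x = fraction of Jq-62 (so Jq-63 is 1 − x):
61.913·x + 62.998·(1 − x) = 62.466
(61.913 − 62.998)·x = 62.466 − 62.998
x = -0.532 / -1.085 = 0.49032 → 49.032% Jq-62, 50.968% Jq-63.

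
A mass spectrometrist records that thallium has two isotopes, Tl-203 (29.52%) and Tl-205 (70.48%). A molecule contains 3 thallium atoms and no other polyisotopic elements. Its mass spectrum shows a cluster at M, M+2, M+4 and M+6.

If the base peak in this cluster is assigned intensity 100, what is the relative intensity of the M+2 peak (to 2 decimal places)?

41.88

Binomial terms of (0.2952 + 0.7048)^3: M 0.0257, M+2 0.1843, M+4 0.4399, M+6 0.3501 → M+4 is the base peak.
P(M+4) = C(3,2) × 0.2952^1 × 0.7048^2 = 3 × 0.2952 × 0.49674304 = 0.439916 (base)
P(M+2) = C(3,1) × 0.2952^2 × 0.7048^1 = 3 × 0.08714304 × 0.7048 = 0.184255
Relative intensity = 0.184255 / 0.439916 × 100 = 41.88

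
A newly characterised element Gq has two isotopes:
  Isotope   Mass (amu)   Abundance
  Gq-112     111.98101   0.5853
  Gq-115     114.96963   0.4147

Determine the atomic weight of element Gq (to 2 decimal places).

Average mass = Σ (abundance × isotope mass) = 0.5853 × 111.98101 + 0.4147 × 114.96963
= 65.542485 + 47.677906 = 113.220391 amu

113.22 amu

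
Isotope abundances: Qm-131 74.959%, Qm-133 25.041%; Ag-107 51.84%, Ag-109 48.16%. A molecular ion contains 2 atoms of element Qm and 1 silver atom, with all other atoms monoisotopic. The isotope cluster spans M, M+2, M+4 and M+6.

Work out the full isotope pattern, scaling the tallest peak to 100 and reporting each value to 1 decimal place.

62.6 : 100.0 : 45.9 : 6.5

Element Qm pattern (n=2): 0.56188517 : 0.37540966 : 0.06270517
Silver pattern (n=1): 0.5184 : 0.4816
Convolve the two distributions (both contribute in 2-u steps):
  M: 0.56188517×0.5184 = 0.291281
  M+2: 0.56188517×0.4816 + 0.37540966×0.5184 = 0.465216
  M+4: 0.37540966×0.4816 + 0.06270517×0.5184 = 0.213304
  M+6: 0.06270517×0.4816 = 0.030199
Scale to base peak (0.465216) = 100: 62.6 : 100.0 : 45.9 : 6.5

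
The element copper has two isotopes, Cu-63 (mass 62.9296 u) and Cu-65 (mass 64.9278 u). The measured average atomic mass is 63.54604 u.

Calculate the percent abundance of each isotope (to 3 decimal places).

Cu-63: 69.150%, Cu-65: 30.850%

With x = fraction of Cu-63 (so Cu-65 is 1 − x):
62.9296·x + 64.9278·(1 − x) = 63.54604
(62.9296 − 64.9278)·x = 63.54604 − 64.9278
x = -1.38176 / -1.9982 = 0.69150 → 69.150% Cu-63, 30.850% Cu-65.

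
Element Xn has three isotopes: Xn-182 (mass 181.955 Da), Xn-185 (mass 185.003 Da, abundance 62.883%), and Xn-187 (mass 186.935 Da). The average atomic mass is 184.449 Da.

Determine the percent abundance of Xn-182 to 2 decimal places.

25.52%

Let x and y be the fractions of Xn-182 and Xn-187. Then x + y = 1 − 0.62883 = 0.37117 and 181.955x + 186.935y = 184.449 − 0.62883×185.003 = 68.11356351.
Substituting: 181.955x + 186.935(0.37117 − x) = 68.11356351
(181.955 − 186.935)x = -1.27110044  ⇒  x = 0.25524, y = 0.11593
Xn-182: 25.52%, Xn-187: 11.59%.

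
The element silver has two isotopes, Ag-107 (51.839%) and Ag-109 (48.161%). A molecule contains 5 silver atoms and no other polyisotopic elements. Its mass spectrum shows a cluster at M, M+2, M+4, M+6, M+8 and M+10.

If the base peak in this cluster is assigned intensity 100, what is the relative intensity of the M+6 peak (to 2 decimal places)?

92.90

Term probabilities: M 0.0374, M+2 0.1739, M+4 0.3231, M+6 0.3002, M+8 0.1394, M+10 0.0259. Base peak = M+4.
P(M+4) = C(5,2) × 0.51839^3 × 0.48161^2 = 10 × 0.13930601 × 0.23194819 = 0.323118 (base)
P(M+6) = C(5,3) × 0.51839^2 × 0.48161^3 = 10 × 0.26872819 × 0.11170857 = 0.300192
Relative intensity = 0.300192 / 0.323118 × 100 = 92.90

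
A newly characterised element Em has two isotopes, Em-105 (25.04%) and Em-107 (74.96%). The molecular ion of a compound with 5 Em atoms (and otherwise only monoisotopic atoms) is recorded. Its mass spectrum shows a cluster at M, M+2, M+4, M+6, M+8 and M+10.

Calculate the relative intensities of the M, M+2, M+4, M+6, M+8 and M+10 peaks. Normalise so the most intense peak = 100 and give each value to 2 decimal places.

Each Em atom is independently Em-105 (p = 0.2504) or Em-107 (q = 0.7496); the cluster is the binomial expansion (p + q)^5.
P(M) = 0.2504^5 = 0.000984
P(M+2) = 5 × 0.2504^4 × 0.7496^1 = 0.014735
P(M+4) = 10 × 0.2504^3 × 0.7496^2 = 0.088219
P(M+6) = 10 × 0.2504^2 × 0.7496^3 = 0.264093
P(M+8) = 5 × 0.2504^1 × 0.7496^4 = 0.395296
P(M+10) = 0.7496^5 = 0.236673
The M+8 peak is largest (0.395296); scaling to 100 gives 0.25 : 3.73 : 22.32 : 66.81 : 100.00 : 59.87.

0.25 : 3.73 : 22.32 : 66.81 : 100.00 : 59.87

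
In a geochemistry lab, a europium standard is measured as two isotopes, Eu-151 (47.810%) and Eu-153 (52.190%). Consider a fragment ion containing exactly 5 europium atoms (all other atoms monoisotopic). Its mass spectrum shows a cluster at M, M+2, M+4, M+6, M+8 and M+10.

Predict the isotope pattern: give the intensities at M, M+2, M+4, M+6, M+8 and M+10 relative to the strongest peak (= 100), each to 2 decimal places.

The 5 Eu atoms are independent, so intensities follow the terms of (0.47810 + 0.52190)^5.
P(M) = 0.47810^5 = 0.024980
P(M+2) = 5 × 0.47810^4 × 0.52190^1 = 0.136343
P(M+4) = 10 × 0.47810^3 × 0.52190^2 = 0.297667
P(M+6) = 10 × 0.47810^2 × 0.52190^3 = 0.324937
P(M+8) = 5 × 0.47810^1 × 0.52190^4 = 0.177353
P(M+10) = 0.52190^5 = 0.038720
The M+6 peak is largest (0.324937); scaling to 100 gives 7.69 : 41.96 : 91.61 : 100.00 : 54.58 : 11.92.

7.69 : 41.96 : 91.61 : 100.00 : 54.58 : 11.92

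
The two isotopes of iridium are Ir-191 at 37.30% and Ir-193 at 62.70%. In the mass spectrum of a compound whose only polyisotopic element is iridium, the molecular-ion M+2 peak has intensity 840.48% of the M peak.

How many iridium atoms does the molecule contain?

5

For n independent Ir atoms, I(M+2)/I(M) = n · (abundance Ir-193) / (abundance Ir-191) = n · 0.6270/0.3730.
n = 8.4048 × 0.3730/0.6270 = 5.00 ≈ 5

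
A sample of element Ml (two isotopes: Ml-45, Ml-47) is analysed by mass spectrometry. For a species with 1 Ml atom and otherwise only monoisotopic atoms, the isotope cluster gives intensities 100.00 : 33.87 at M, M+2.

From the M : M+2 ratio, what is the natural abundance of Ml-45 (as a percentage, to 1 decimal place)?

Let p = fractional abundance of Ml-45. I(M+2)/I(M) = [C(1,1)·p^0·(1−p)] / p^1 = 1·(1−p)/p = 33.87/100.00 = 0.3387
(1−p)/p = 0.3387/1 = 0.3387  ⇒  p = 1/(1 + 0.3387) = 0.7470
Ml-45: 74.7%, Ml-47: 25.3%.

74.7%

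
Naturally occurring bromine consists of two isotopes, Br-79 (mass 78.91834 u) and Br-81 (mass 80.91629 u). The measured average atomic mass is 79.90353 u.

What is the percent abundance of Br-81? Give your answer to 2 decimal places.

Writing the weighted mean with unknown fraction x of Br-79:
78.91834·x + 80.91629·(1 − x) = 79.90353
(78.91834 − 80.91629)·x = 79.90353 − 80.91629
x = -1.01276 / -1.99795 = 0.50690 → 50.69% Br-79, 49.31% Br-81.

49.31%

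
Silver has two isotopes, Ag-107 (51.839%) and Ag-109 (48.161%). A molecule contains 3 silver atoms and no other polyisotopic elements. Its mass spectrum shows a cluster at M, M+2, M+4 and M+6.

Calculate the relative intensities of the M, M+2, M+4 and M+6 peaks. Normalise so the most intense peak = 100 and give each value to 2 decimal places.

35.88 : 100.00 : 92.90 : 28.77

The 3 Ag atoms are independent, so intensities follow the terms of (0.51839 + 0.48161)^3.
P(M) = 0.51839^3 = 0.139306
P(M+2) = 3 × 0.51839^2 × 0.48161^1 = 0.388267
P(M+4) = 3 × 0.51839^1 × 0.48161^2 = 0.360719
P(M+6) = 0.48161^3 = 0.111709
The M+2 peak is largest (0.388267); scaling to 100 gives 35.88 : 100.00 : 92.90 : 28.77.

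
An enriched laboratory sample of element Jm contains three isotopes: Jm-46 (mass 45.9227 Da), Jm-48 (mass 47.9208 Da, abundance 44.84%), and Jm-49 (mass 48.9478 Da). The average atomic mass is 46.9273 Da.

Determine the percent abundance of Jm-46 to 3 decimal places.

Let x and y be the fractions of Jm-46 and Jm-49. Then x + y = 1 − 0.4484 = 0.5516 and 45.9227x + 48.9478y = 46.9273 − 0.4484×47.9208 = 25.43961328.
Substituting: 45.9227x + 48.9478(0.5516 − x) = 25.43961328
(45.9227 − 48.9478)x = -1.5599932  ⇒  x = 0.51568, y = 0.03592
Jm-46: 51.568%, Jm-49: 3.592%.

51.568%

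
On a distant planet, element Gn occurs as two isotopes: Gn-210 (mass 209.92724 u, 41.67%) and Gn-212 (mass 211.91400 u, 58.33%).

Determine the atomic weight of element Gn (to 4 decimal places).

211.0861 u

The abundance-weighted mean is 0.4167 × 209.92724 + 0.5833 × 211.91400
= 87.476681 + 123.609436 = 211.086117 u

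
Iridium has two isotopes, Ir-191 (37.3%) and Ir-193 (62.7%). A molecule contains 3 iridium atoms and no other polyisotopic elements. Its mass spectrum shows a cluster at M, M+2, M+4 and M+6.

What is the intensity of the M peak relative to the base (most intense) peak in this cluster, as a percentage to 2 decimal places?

Term probabilities: M 0.0519, M+2 0.2617, M+4 0.4399, M+6 0.2465. Base peak = M+4.
P(M+4) = C(3,2) × 0.373^1 × 0.627^2 = 3 × 0.3730 × 0.393129 = 0.439911 (base)
P(M) = C(3,0) × 0.373^3 × 0.627^0 = 1 × 0.05189512 × 1.0000 = 0.051895
Relative intensity = 0.051895 / 0.439911 × 100 = 11.80

11.80%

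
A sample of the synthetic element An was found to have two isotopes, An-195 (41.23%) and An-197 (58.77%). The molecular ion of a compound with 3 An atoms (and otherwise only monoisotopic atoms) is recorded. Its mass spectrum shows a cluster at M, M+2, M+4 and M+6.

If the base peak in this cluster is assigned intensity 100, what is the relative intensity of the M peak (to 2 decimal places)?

16.41

(0.4123 + 0.5877)^3 gives M 0.0701, M+2 0.2997, M+4 0.4272, M+6 0.2030; the largest is M+4.
P(M+4) = C(3,2) × 0.4123^1 × 0.5877^2 = 3 × 0.4123 × 0.34539129 = 0.427214 (base)
P(M) = C(3,0) × 0.4123^3 × 0.5877^0 = 1 × 0.07008741 × 1.0000 = 0.070087
Relative intensity = 0.070087 / 0.427214 × 100 = 16.41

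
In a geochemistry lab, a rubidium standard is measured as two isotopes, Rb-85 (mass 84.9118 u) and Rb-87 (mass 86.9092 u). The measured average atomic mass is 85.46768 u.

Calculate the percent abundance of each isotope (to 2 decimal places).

Let x be the fractional abundance of Rb-85; then Rb-87 has abundance 1 − x.
84.9118·x + 86.9092·(1 − x) = 85.46768
(84.9118 − 86.9092)·x = 85.46768 − 86.9092
x = -1.44152 / -1.9974 = 0.72170 → 72.17% Rb-85, 27.83% Rb-87.

Rb-85: 72.17%, Rb-87: 27.83%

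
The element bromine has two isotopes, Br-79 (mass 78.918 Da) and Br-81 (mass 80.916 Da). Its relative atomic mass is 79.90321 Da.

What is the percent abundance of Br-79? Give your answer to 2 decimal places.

50.69%

Let x be the fractional abundance of Br-79; then Br-81 has abundance 1 − x.
78.918·x + 80.916·(1 − x) = 79.90321
(78.918 − 80.916)·x = 79.90321 − 80.916
x = -1.01279 / -1.998 = 0.50690 → 50.69% Br-79, 49.31% Br-81.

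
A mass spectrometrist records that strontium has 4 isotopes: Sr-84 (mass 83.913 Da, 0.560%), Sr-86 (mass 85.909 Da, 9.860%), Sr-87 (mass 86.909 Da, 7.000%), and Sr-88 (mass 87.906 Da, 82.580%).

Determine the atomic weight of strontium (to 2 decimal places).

87.62 Da

Average mass = Σ (abundance × isotope mass) = 0.00560 × 83.913 + 0.09860 × 85.909 + 0.07000 × 86.909 + 0.82580 × 87.906
= 0.4699 + 8.4706 + 6.0836 + 72.5928 = 87.6169 Da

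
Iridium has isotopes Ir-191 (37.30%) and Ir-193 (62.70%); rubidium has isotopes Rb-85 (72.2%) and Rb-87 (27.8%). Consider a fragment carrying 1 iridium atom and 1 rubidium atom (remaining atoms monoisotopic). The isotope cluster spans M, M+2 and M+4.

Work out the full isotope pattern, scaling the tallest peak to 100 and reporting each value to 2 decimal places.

Iridium pattern (n=1): 0.3730 : 0.6270
Rubidium pattern (n=1): 0.7220 : 0.2780
Convolve the two distributions (both contribute in 2-u steps):
  M: 0.3730×0.7220 = 0.269306
  M+2: 0.3730×0.2780 + 0.6270×0.7220 = 0.556388
  M+4: 0.6270×0.2780 = 0.174306
Scale to base peak (0.556388) = 100: 48.40 : 100.00 : 31.33

48.40 : 100.00 : 31.33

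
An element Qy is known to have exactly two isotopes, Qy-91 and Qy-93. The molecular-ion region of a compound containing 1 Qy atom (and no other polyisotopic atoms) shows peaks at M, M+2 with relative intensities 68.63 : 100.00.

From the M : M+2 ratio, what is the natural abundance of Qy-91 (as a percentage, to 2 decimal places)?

If p is the fraction of Qy that is Qy-91, then I(M+2)/I(M) = [C(1,1)·p^0·(1−p)] / p^1 = 1·(1−p)/p = 100.00/68.63 = 1.4571
(1−p)/p = 1.4571/1 = 1.4571  ⇒  p = 1/(1 + 1.4571) = 0.4070
Qy-91: 40.70%, Qy-93: 59.30%.

40.70%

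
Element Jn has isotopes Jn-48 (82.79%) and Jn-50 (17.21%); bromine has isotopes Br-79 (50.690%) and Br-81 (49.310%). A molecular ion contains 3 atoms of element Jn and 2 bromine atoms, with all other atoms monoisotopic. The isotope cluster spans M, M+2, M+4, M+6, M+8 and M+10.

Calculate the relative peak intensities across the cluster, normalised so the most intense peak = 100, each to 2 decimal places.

38.92 : 100.00 : 89.10 : 33.14 : 5.46 : 0.33

Element Jn pattern (n=3): 0.5674579 : 0.35388153 : 0.07356324 : 0.00509733
Bromine pattern (n=2): 0.25694761 : 0.49990478 : 0.24314761
Convolve the two distributions (both contribute in 2-u steps):
  M: 0.5674579×0.25694761 = 0.145807
  M+2: 0.5674579×0.49990478 + 0.35388153×0.25694761 = 0.374604
  M+4: 0.5674579×0.24314761 + 0.35388153×0.49990478 + 0.07356324×0.25694761 = 0.333785
  M+6: 0.35388153×0.24314761 + 0.07356324×0.49990478 + 0.00509733×0.25694761 = 0.124130
  M+8: 0.07356324×0.24314761 + 0.00509733×0.49990478 = 0.020435
  M+10: 0.00509733×0.24314761 = 0.001239
Scale to base peak (0.374604) = 100: 38.92 : 100.00 : 89.10 : 33.14 : 5.46 : 0.33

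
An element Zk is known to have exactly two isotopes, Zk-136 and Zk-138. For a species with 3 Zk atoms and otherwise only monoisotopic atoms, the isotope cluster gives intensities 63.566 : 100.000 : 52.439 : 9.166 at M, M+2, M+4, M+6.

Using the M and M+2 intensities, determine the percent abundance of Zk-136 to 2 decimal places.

Let p = fractional abundance of Zk-136. I(M+2)/I(M) = [C(3,1)·p^2·(1−p)] / p^3 = 3·(1−p)/p = 100.000/63.566 = 1.5732
(1−p)/p = 1.5732/3 = 0.5244  ⇒  p = 1/(1 + 0.5244) = 0.6560
Zk-136: 65.60%, Zk-138: 34.40%.

65.60%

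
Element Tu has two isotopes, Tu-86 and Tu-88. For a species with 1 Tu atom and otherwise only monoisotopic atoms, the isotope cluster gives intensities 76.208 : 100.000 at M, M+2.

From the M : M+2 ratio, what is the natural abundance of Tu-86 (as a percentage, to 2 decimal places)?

43.25%

Let p = fractional abundance of Tu-86. I(M+2)/I(M) = [C(1,1)·p^0·(1−p)] / p^1 = 1·(1−p)/p = 100.000/76.208 = 1.3122
(1−p)/p = 1.3122/1 = 1.3122  ⇒  p = 1/(1 + 1.3122) = 0.4325
Tu-86: 43.25%, Tu-88: 56.75%.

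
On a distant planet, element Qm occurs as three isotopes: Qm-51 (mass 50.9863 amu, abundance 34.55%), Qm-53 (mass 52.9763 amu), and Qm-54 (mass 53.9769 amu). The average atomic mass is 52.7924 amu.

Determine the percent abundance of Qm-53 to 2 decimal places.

15.12%

The remaining 65.45% is split between Qm-53 (fraction x) and Qm-54 (fraction 0.6545 − x).
Substituting: 52.9763x + 53.9769(0.6545 − x) = 35.17663335
(52.9763 − 53.9769)x = -0.1512477  ⇒  x = 0.15116, y = 0.50334
Qm-53: 15.12%, Qm-54: 50.33%.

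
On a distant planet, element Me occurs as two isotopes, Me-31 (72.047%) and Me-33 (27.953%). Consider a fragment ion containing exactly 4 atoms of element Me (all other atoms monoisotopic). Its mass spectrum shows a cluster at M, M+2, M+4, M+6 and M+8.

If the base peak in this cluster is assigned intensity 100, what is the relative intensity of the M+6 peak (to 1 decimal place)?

Binomial terms of (0.72047 + 0.27953)^4: M 0.2694, M+2 0.4182, M+4 0.2434, M+6 0.0629, M+8 0.0061 → M+2 is the base peak.
P(M+2) = C(4,1) × 0.72047^3 × 0.27953^1 = 4 × 0.37397942 × 0.27953 = 0.418154 (base)
P(M+6) = C(4,3) × 0.72047^1 × 0.27953^3 = 4 × 0.72047 × 0.02184164 = 0.062945
Relative intensity = 0.062945 / 0.418154 × 100 = 15.1

15.1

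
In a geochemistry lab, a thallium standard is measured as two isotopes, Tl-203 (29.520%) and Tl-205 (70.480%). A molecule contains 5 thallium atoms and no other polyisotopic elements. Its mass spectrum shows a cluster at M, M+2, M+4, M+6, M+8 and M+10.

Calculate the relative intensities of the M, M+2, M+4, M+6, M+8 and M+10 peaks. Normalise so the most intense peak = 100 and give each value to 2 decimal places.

The 5 Tl atoms are independent, so intensities follow the terms of (0.29520 + 0.70480)^5.
P(M) = 0.29520^5 = 0.002242
P(M+2) = 5 × 0.29520^4 × 0.70480^1 = 0.026761
P(M+4) = 10 × 0.29520^3 × 0.70480^2 = 0.127785
P(M+6) = 10 × 0.29520^2 × 0.70480^3 = 0.305092
P(M+8) = 5 × 0.29520^1 × 0.70480^4 = 0.364208
P(M+10) = 0.70480^5 = 0.173912
The M+8 peak is largest (0.364208); scaling to 100 gives 0.62 : 7.35 : 35.09 : 83.77 : 100.00 : 47.75.

0.62 : 7.35 : 35.09 : 83.77 : 100.00 : 47.75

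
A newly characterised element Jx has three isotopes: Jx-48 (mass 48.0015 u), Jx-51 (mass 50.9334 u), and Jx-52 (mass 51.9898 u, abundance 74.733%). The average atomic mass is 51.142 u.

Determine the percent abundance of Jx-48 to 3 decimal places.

19.812%

The remaining 25.267% is split between Jx-48 (fraction x) and Jx-51 (fraction 0.25267 − x).
Substituting: 48.0015x + 50.9334(0.25267 − x) = 12.288462766
(48.0015 − 50.9334)x = -0.580879412  ⇒  x = 0.19812, y = 0.05455
Jx-48: 19.812%, Jx-51: 5.455%.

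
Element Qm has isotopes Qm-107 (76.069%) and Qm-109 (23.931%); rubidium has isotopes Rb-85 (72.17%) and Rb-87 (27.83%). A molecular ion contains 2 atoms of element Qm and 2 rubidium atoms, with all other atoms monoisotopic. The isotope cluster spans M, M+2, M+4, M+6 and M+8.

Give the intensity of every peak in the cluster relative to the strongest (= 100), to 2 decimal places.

71.41 : 100.00 : 52.34 : 12.13 : 1.05

Element Qm pattern (n=2): 0.57864928 : 0.36408145 : 0.05726928
Rubidium pattern (n=2): 0.52085089 : 0.40169822 : 0.07745089
Convolve the two distributions (both contribute in 2-u steps):
  M: 0.57864928×0.52085089 = 0.301390
  M+2: 0.57864928×0.40169822 + 0.36408145×0.52085089 = 0.422075
  M+4: 0.57864928×0.07745089 + 0.36408145×0.40169822 + 0.05726928×0.52085089 = 0.220897
  M+6: 0.36408145×0.07745089 + 0.05726928×0.40169822 = 0.051203
  M+8: 0.05726928×0.07745089 = 0.004436
Scale to base peak (0.422075) = 100: 71.41 : 100.00 : 52.34 : 12.13 : 1.05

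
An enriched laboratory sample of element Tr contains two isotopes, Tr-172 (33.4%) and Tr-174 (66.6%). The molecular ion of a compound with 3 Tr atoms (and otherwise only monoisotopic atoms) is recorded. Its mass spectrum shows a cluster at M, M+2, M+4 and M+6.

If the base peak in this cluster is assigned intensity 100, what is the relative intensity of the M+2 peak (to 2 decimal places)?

50.15

Binomial terms of (0.334 + 0.666)^3: M 0.0373, M+2 0.2229, M+4 0.4444, M+6 0.2954 → M+4 is the base peak.
P(M+4) = C(3,2) × 0.334^1 × 0.666^2 = 3 × 0.3340 × 0.443556 = 0.444443 (base)
P(M+2) = C(3,1) × 0.334^2 × 0.666^1 = 3 × 0.111556 × 0.6660 = 0.222889
Relative intensity = 0.222889 / 0.444443 × 100 = 50.15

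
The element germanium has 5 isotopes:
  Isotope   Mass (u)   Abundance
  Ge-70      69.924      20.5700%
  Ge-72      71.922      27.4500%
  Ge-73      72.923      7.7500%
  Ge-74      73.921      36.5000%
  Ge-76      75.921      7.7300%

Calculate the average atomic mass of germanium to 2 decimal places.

The abundance-weighted mean is 0.205700 × 69.924 + 0.274500 × 71.922 + 0.077500 × 72.923 + 0.365000 × 73.921 + 0.077300 × 75.921
= 14.3834 + 19.7426 + 5.6515 + 26.9812 + 5.8687 = 72.6274 u

72.63 u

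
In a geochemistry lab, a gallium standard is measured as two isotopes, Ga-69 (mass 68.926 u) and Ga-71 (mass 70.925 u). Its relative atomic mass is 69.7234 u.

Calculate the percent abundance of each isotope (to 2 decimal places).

With x = fraction of Ga-69 (so Ga-71 is 1 − x):
68.926·x + 70.925·(1 − x) = 69.7234
(68.926 − 70.925)·x = 69.7234 − 70.925
x = -1.2016 / -1.999 = 0.60110 → 60.11% Ga-69, 39.89% Ga-71.

Ga-69: 60.11%, Ga-71: 39.89%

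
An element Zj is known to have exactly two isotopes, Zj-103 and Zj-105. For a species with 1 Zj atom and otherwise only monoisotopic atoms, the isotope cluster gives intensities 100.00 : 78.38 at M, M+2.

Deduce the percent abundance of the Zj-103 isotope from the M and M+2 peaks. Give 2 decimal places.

56.06%

If p is the fraction of Zj that is Zj-103, then I(M+2)/I(M) = [C(1,1)·p^0·(1−p)] / p^1 = 1·(1−p)/p = 78.38/100.00 = 0.7838
(1−p)/p = 0.7838/1 = 0.7838  ⇒  p = 1/(1 + 0.7838) = 0.5606
Zj-103: 56.06%, Zj-105: 43.94%.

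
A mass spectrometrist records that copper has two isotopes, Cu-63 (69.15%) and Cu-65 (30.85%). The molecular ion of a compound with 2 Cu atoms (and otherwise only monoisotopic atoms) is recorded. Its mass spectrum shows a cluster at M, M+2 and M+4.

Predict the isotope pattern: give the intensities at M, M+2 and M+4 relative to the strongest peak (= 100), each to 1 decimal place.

The 2 Cu atoms are independent, so intensities follow the terms of (0.6915 + 0.3085)^2.
P(M) = 0.6915^2 = 0.478172
P(M+2) = 2 × 0.6915^1 × 0.3085^1 = 0.426656
P(M+4) = 0.3085^2 = 0.095172
The M peak is largest (0.478172); scaling to 100 gives 100.0 : 89.2 : 19.9.

100.0 : 89.2 : 19.9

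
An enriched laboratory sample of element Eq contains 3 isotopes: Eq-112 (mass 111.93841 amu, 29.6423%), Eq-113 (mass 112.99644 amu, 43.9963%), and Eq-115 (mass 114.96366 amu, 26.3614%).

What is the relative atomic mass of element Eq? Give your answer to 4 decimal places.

Weight each isotope mass by its fractional abundance: 0.296423 × 111.93841 + 0.439963 × 112.99644 + 0.263614 × 114.96366
= 33.181119 + 49.714253 + 30.306030 = 113.201402 amu

113.2014 amu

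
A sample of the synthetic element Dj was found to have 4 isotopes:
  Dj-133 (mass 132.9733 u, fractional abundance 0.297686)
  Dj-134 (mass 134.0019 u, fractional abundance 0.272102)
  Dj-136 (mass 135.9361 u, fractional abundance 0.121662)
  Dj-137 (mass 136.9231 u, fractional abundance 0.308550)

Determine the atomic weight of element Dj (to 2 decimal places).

Average mass = Σ (abundance × isotope mass) = 0.297686 × 132.9733 + 0.272102 × 134.0019 + 0.121662 × 135.9361 + 0.308550 × 136.9231
= 39.58429 + 36.46218 + 16.53826 + 42.24762 = 134.83235 u

134.83 u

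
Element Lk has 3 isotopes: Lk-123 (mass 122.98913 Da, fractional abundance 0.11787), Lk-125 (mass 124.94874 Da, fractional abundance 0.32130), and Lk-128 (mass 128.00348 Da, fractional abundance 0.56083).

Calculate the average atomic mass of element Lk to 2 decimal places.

126.43 Da

Average mass = Σ (abundance × isotope mass) = 0.11787 × 122.98913 + 0.32130 × 124.94874 + 0.56083 × 128.00348
= 14.496729 + 40.146030 + 71.788192 = 126.430951 Da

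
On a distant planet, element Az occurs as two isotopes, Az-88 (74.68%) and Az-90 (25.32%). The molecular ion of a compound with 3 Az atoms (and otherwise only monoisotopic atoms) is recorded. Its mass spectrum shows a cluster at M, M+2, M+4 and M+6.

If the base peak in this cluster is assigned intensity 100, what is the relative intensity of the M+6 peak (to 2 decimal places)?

(0.7468 + 0.2532)^3 gives M 0.4165, M+2 0.4236, M+4 0.1436, M+6 0.0162; the largest is M+2.
P(M+2) = C(3,1) × 0.7468^2 × 0.2532^1 = 3 × 0.55771024 × 0.2532 = 0.423637 (base)
P(M+6) = C(3,3) × 0.7468^0 × 0.2532^3 = 1 × 1.0000 × 0.01623271 = 0.016233
Relative intensity = 0.016233 / 0.423637 × 100 = 3.83

3.83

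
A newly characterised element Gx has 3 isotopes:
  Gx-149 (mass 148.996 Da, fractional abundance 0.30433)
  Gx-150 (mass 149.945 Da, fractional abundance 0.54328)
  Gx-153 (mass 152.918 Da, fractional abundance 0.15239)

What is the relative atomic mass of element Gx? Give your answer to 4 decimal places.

150.1092 Da

The abundance-weighted mean is 0.30433 × 148.996 + 0.54328 × 149.945 + 0.15239 × 152.918
= 45.34395 + 81.46212 + 23.30317 = 150.10924 Da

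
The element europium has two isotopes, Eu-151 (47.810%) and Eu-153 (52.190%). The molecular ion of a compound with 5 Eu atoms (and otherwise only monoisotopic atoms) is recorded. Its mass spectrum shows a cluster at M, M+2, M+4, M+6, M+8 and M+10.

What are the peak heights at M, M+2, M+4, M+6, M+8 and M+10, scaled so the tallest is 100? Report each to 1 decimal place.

7.7 : 42.0 : 91.6 : 100.0 : 54.6 : 11.9

Expanding (0.47810 + 0.52190)^5:
P(M) = 0.47810^5 = 0.024980
P(M+2) = 5 × 0.47810^4 × 0.52190^1 = 0.136343
P(M+4) = 10 × 0.47810^3 × 0.52190^2 = 0.297667
P(M+6) = 10 × 0.47810^2 × 0.52190^3 = 0.324937
P(M+8) = 5 × 0.47810^1 × 0.52190^4 = 0.177353
P(M+10) = 0.52190^5 = 0.038720
The M+6 peak is largest (0.324937); scaling to 100 gives 7.7 : 42.0 : 91.6 : 100.0 : 54.6 : 11.9.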